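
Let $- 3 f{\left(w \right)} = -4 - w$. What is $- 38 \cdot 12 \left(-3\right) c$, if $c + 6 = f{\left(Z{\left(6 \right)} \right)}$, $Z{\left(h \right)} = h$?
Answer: $-3648$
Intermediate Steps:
$f{\left(w \right)} = \frac{4}{3} + \frac{w}{3}$ ($f{\left(w \right)} = - \frac{-4 - w}{3} = \frac{4}{3} + \frac{w}{3}$)
$c = - \frac{8}{3}$ ($c = -6 + \left(\frac{4}{3} + \frac{1}{3} \cdot 6\right) = -6 + \left(\frac{4}{3} + 2\right) = -6 + \frac{10}{3} = - \frac{8}{3} \approx -2.6667$)
$- 38 \cdot 12 \left(-3\right) c = - 38 \cdot 12 \left(-3\right) \left(- \frac{8}{3}\right) = - 38 \left(\left(-36\right) \left(- \frac{8}{3}\right)\right) = \left(-38\right) 96 = -3648$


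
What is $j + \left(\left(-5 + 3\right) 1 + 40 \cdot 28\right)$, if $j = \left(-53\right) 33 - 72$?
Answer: $-703$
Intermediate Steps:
$j = -1821$ ($j = -1749 - 72 = -1821$)
$j + \left(\left(-5 + 3\right) 1 + 40 \cdot 28\right) = -1821 + \left(\left(-5 + 3\right) 1 + 40 \cdot 28\right) = -1821 + \left(\left(-2\right) 1 + 1120\right) = -1821 + \left(-2 + 1120\right) = -1821 + 1118 = -703$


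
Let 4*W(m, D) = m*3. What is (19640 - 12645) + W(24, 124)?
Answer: 7013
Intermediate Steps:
W(m, D) = 3*m/4 (W(m, D) = (m*3)/4 = (3*m)/4 = 3*m/4)
(19640 - 12645) + W(24, 124) = (19640 - 12645) + (¾)*24 = 6995 + 18 = 7013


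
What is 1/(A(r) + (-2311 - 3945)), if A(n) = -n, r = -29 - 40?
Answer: -1/6187 ≈ -0.00016163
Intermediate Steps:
r = -69
1/(A(r) + (-2311 - 3945)) = 1/(-1*(-69) + (-2311 - 3945)) = 1/(69 - 6256) = 1/(-6187) = -1/6187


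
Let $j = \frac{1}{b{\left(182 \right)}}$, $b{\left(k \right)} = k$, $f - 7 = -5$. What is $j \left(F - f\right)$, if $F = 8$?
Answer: $\frac{3}{91} \approx 0.032967$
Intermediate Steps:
$f = 2$ ($f = 7 - 5 = 2$)
$j = \frac{1}{182} \approx 0.0054945$
$j \left(F - f\right) = \frac{8 - 2}{182} = \frac{1}{182} \cdot 6 = \frac{3}{91}$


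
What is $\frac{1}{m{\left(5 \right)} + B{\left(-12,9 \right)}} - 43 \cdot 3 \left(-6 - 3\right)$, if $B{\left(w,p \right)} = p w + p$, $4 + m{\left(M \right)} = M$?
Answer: $\frac{113777}{98} \approx 1161.0$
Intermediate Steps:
$m{\left(M \right)} = -4 + M$
$B{\left(w,p \right)} = p + p w$
$\frac{1}{m{\left(5 \right)} + B{\left(-12,9 \right)}} - 43 \cdot 3 \left(-6 - 3\right) = \frac{1}{\left(-4 + 5\right) + 9 \left(1 - 12\right)} - 43 \cdot 3 \left(-6 - 3\right) = \frac{1}{1 + 9 \left(-11\right)} - 43 \cdot 3 \left(-9\right) = \frac{1}{1 - 99} - -1161 = \frac{1}{-98} + 1161 = - \frac{1}{98} + 1161 = \frac{113777}{98}$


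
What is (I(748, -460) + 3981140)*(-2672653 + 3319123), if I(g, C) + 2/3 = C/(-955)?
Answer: 491574304135860/191 ≈ 2.5737e+12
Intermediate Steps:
I(g, C) = -2/3 - C/955 (I(g, C) = -2/3 + C/(-955) = -2/3 + C*(-1/955) = -2/3 - C/955)
(I(748, -460) + 3981140)*(-2672653 + 3319123) = ((-2/3 - 1/955*(-460)) + 3981140)*(-2672653 + 3319123) = ((-2/3 + 92/191) + 3981140)*646470 = (-106/573 + 3981140)*646470 = (2281193114/573)*646470 = 491574304135860/191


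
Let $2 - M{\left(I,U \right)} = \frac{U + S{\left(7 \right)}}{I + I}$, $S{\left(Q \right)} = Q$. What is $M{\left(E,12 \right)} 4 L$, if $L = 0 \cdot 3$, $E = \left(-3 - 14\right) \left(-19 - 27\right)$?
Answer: $0$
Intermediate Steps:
$E = 782$ ($E = \left(-17\right) \left(-46\right) = 782$)
$L = 0$
$M{\left(I,U \right)} = 2 - \frac{7 + U}{2 I}$ ($M{\left(I,U \right)} = 2 - \frac{U + 7}{I + I} = 2 - \frac{7 + U}{2 I}$)
$M{\left(E,12 \right)} 4 L = \frac{-7 - 12 + 4 \cdot 782}{2 \cdot 782} \cdot 4 \cdot 0 = \frac{1}{2} \cdot \frac{1}{782} \left(-7 - 12 + 3128\right) 0 = \frac{1}{2} \cdot \frac{1}{782} \cdot 3109 \cdot 0 = \frac{3109}{1564} \cdot 0 = 0$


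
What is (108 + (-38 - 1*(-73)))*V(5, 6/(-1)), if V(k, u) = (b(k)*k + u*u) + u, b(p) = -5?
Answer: 715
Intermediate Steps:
V(k, u) = u + u**2 - 5*k (V(k, u) = (-5*k + u*u) + u = (-5*k + u**2) + u = (u**2 - 5*k) + u = u + u**2 - 5*k)
(108 + (-38 - 1*(-73)))*V(5, 6/(-1)) = (108 + (-38 - 1*(-73)))*(6/(-1) + (6/(-1))**2 - 5*5) = (108 + (-38 + 73))*(6*(-1) + (6*(-1))**2 - 25) = (108 + 35)*(-6 + (-6)**2 - 25) = 143*(-6 + 36 - 25) = 143*5 = 715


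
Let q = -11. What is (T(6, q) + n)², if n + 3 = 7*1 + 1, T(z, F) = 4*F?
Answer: 1521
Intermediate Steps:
n = 5 (n = -3 + (7*1 + 1) = -3 + (7 + 1) = -3 + 8 = 5)
(T(6, q) + n)² = (4*(-11) + 5)² = (-44 + 5)² = (-39)² = 1521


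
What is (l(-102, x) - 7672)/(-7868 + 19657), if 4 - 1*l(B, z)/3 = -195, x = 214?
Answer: -7075/11789 ≈ -0.60014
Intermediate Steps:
l(B, z) = 597 (l(B, z) = 12 - 3*(-195) = 12 + 585 = 597)
(l(-102, x) - 7672)/(-7868 + 19657) = (597 - 7672)/(-7868 + 19657) = -7075/11789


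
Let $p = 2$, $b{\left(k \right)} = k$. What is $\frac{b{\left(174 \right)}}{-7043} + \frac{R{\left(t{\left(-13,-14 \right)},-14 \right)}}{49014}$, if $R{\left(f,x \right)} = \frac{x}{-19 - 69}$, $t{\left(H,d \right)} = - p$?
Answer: $- \frac{53600269}{2169863784} \approx -0.024702$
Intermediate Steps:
$t{\left(H,d \right)} = -2$ ($t{\left(H,d \right)} = \left(-1\right) 2 = -2$)
$R{\left(f,x \right)} = - \frac{x}{88}$ ($R{\left(f,x \right)} = \frac{x}{-88} = x \left(- \frac{1}{88}\right) = - \frac{x}{88}$)
$\frac{b{\left(174 \right)}}{-7043} + \frac{R{\left(t{\left(-13,-14 \right)},-14 \right)}}{49014} = \frac{174}{-7043} + \frac{\left(- \frac{1}{88}\right) \left(-14\right)}{49014} = 174 \left(- \frac{1}{7043}\right) + \frac{7}{44} \cdot \frac{1}{49014} = - \frac{174}{7043} + \frac{1}{308088} = - \frac{53600269}{2169863784}$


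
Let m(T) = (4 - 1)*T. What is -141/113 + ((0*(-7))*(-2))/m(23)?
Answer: -141/113 ≈ -1.2478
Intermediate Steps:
m(T) = 3*T
-141/113 + ((0*(-7))*(-2))/m(23) = -141/113 + ((0*(-7))*(-2))/((3*23)) = -141*1/113 + (0*(-2))/69 = -141/113 + 0*(1/69) = -141/113 + 0 = -141/113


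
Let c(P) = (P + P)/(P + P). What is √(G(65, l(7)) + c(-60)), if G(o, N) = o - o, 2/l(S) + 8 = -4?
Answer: 1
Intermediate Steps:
l(S) = -⅙ (l(S) = 2/(-8 - 4) = 2/(-12) = 2*(-1/12) = -⅙)
G(o, N) = 0
c(P) = 1 (c(P) = (2*P)/((2*P)) = (2*P)*(1/(2*P)) = 1)
√(G(65, l(7)) + c(-60)) = √(0 + 1) = √1 = 1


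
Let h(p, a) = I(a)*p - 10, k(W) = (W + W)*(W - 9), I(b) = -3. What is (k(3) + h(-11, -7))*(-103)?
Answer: 1339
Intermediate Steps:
k(W) = 2*W*(-9 + W) (k(W) = (2*W)*(-9 + W) = 2*W*(-9 + W))
h(p, a) = -10 - 3*p (h(p, a) = -3*p - 10 = -10 - 3*p)
(k(3) + h(-11, -7))*(-103) = (2*3*(-9 + 3) + (-10 - 3*(-11)))*(-103) = (2*3*(-6) + (-10 + 33))*(-103) = (-36 + 23)*(-103) = -13*(-103) = 1339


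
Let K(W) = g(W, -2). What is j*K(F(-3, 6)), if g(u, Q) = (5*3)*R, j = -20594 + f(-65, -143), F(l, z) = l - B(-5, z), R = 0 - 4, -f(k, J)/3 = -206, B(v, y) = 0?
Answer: 1198560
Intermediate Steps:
f(k, J) = 618 (f(k, J) = -3*(-206) = 618)
R = -4
F(l, z) = l (F(l, z) = l - 1*0 = l + 0 = l)
j = -19976 (j = -20594 + 618 = -19976)
g(u, Q) = -60 (g(u, Q) = (5*3)*(-4) = 15*(-4) = -60)
K(W) = -60
j*K(F(-3, 6)) = -19976*(-60) = 1198560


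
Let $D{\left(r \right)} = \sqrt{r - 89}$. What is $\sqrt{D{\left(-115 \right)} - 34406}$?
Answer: $\sqrt{-34406 + 2 i \sqrt{51}} \approx 0.0385 + 185.49 i$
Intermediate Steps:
$D{\left(r \right)} = \sqrt{-89 + r}$
$\sqrt{D{\left(-115 \right)} - 34406} = \sqrt{\sqrt{-89 - 115} - 34406} = \sqrt{\sqrt{-204} - 34406} = \sqrt{2 i \sqrt{51} - 34406} = \sqrt{-34406 + 2 i \sqrt{51}}$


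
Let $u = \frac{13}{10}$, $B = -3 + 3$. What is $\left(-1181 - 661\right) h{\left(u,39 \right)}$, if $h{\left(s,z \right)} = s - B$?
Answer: $- \frac{11973}{5} \approx -2394.6$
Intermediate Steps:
$B = 0$
$u = \frac{13}{10}$ ($u = 13 \cdot \frac{1}{10} = \frac{13}{10} \approx 1.3$)
$h{\left(s,z \right)} = s$ ($h{\left(s,z \right)} = s - 0 = s + 0 = s$)
$\left(-1181 - 661\right) h{\left(u,39 \right)} = \left(-1181 - 661\right) \frac{13}{10} = \left(-1842\right) \frac{13}{10} = - \frac{11973}{5}$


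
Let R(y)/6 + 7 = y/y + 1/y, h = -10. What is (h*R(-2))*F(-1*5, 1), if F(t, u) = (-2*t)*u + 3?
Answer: 5070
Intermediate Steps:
F(t, u) = 3 - 2*t*u (F(t, u) = -2*t*u + 3 = 3 - 2*t*u)
R(y) = -36 + 6/y (R(y) = -42 + 6*(y/y + 1/y) = -42 + 6*(1 + 1/y) = -42 + (6 + 6/y) = -36 + 6/y)
(h*R(-2))*F(-1*5, 1) = (-10*(-36 + 6/(-2)))*(3 - 2*(-1*5)*1) = (-10*(-36 + 6*(-½)))*(3 - 2*(-5)*1) = (-10*(-36 - 3))*(3 + 10) = -10*(-39)*13 = 390*13 = 5070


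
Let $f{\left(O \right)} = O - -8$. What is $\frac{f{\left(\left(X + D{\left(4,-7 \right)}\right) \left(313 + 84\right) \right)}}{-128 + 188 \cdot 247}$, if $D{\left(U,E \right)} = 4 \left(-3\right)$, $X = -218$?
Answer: $- \frac{15217}{7718} \approx -1.9716$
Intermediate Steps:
$D{\left(U,E \right)} = -12$
$f{\left(O \right)} = 8 + O$ ($f{\left(O \right)} = O + 8 = 8 + O$)
$\frac{f{\left(\left(X + D{\left(4,-7 \right)}\right) \left(313 + 84\right) \right)}}{-128 + 188 \cdot 247} = \frac{8 + \left(-218 - 12\right) \left(313 + 84\right)}{-128 + 188 \cdot 247} = \frac{8 - 91310}{-128 + 46436} = \frac{8 - 91310}{46308} = \left(-91302\right) \frac{1}{46308} = - \frac{15217}{7718}$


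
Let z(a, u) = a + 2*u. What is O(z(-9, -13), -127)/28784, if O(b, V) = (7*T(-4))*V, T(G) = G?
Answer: 127/1028 ≈ 0.12354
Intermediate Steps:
O(b, V) = -28*V (O(b, V) = (7*(-4))*V = -28*V)
O(z(-9, -13), -127)/28784 = -28*(-127)/28784 = 3556*(1/28784) = 127/1028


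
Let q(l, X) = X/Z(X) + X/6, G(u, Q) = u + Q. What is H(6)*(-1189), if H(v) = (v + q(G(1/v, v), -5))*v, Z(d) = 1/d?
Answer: -215209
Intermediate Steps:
G(u, Q) = Q + u
q(l, X) = X² + X/6 (q(l, X) = X/(1/X) + X/6 = X*X + X*(⅙) = X² + X/6)
H(v) = v*(145/6 + v) (H(v) = (v - 5*(⅙ - 5))*v = (v - 5*(-29/6))*v = (v + 145/6)*v = (145/6 + v)*v = v*(145/6 + v))
H(6)*(-1189) = ((⅙)*6*(145 + 6*6))*(-1189) = ((⅙)*6*(145 + 36))*(-1189) = ((⅙)*6*181)*(-1189) = 181*(-1189) = -215209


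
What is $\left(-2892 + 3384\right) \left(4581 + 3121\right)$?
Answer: $3789384$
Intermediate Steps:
$\left(-2892 + 3384\right) \left(4581 + 3121\right) = 492 \cdot 7702 = 3789384$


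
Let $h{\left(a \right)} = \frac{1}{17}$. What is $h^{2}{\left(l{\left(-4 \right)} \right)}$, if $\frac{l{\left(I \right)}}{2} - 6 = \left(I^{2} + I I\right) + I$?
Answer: $\frac{1}{289} \approx 0.0034602$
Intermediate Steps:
$l{\left(I \right)} = 12 + 2 I + 4 I^{2}$ ($l{\left(I \right)} = 12 + 2 \left(\left(I^{2} + I I\right) + I\right) = 12 + 2 \left(\left(I^{2} + I^{2}\right) + I\right) = 12 + 2 \left(2 I^{2} + I\right) = 12 + 2 \left(I + 2 I^{2}\right) = 12 + \left(2 I + 4 I^{2}\right) = 12 + 2 I + 4 I^{2}$)
$h{\left(a \right)} = \frac{1}{17}$
$h^{2}{\left(l{\left(-4 \right)} \right)} = \left(\frac{1}{17}\right)^{2} = \frac{1}{289}$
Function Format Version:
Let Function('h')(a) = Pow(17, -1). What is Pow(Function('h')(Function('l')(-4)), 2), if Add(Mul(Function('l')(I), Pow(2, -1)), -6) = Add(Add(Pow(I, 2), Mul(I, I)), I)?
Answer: Rational(1, 289) ≈ 0.0034602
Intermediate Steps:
Function('l')(I) = Add(12, Mul(2, I), Mul(4, Pow(I, 2))) (Function('l')(I) = Add(12, Mul(2, Add(Add(Pow(I, 2), Mul(I, I)), I))) = Add(12, Mul(2, Add(Add(Pow(I, 2), Pow(I, 2)), I))) = Add(12, Mul(2, Add(Mul(2, Pow(I, 2)), I))) = Add(12, Mul(2, Add(I, Mul(2, Pow(I, 2))))) = Add(12, Add(Mul(2, I), Mul(4, Pow(I, 2)))) = Add(12, Mul(2, I), Mul(4, Pow(I, 2))))
Function('h')(a) = Rational(1, 17)
Pow(Function('h')(Function('l')(-4)), 2) = Pow(Rational(1, 17), 2) = Rational(1, 289)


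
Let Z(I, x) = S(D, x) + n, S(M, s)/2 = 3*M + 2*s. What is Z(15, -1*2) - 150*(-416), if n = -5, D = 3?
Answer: 62405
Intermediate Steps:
S(M, s) = 4*s + 6*M (S(M, s) = 2*(3*M + 2*s) = 2*(2*s + 3*M) = 4*s + 6*M)
Z(I, x) = 13 + 4*x (Z(I, x) = (4*x + 6*3) - 5 = (4*x + 18) - 5 = (18 + 4*x) - 5 = 13 + 4*x)
Z(15, -1*2) - 150*(-416) = (13 + 4*(-1*2)) - 150*(-416) = (13 + 4*(-2)) + 62400 = (13 - 8) + 62400 = 5 + 62400 = 62405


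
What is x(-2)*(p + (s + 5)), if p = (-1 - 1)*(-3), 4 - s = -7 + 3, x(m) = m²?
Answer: 76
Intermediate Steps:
s = 8 (s = 4 - (-7 + 3) = 4 - 1*(-4) = 4 + 4 = 8)
p = 6 (p = -2*(-3) = 6)
x(-2)*(p + (s + 5)) = (-2)²*(6 + (8 + 5)) = 4*(6 + 13) = 4*19 = 76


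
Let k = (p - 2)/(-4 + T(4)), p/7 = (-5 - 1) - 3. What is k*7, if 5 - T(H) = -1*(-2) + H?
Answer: 91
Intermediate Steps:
T(H) = 3 - H (T(H) = 5 - (-1*(-2) + H) = 5 - (2 + H) = 5 + (-2 - H) = 3 - H)
p = -63 (p = 7*((-5 - 1) - 3) = 7*(-6 - 3) = 7*(-9) = -63)
k = 13 (k = (-63 - 2)/(-4 + (3 - 1*4)) = -65/(-4 + (3 - 4)) = -65/(-4 - 1) = -65/(-5) = -65*(-⅕) = 13)
k*7 = 13*7 = 91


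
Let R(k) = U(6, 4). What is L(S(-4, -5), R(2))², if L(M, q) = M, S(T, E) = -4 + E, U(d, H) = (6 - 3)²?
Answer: 81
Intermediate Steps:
U(d, H) = 9 (U(d, H) = 3² = 9)
R(k) = 9
L(S(-4, -5), R(2))² = (-4 - 5)² = (-9)² = 81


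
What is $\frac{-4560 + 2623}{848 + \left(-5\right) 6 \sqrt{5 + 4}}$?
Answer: $- \frac{1937}{758} \approx -2.5554$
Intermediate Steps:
$\frac{-4560 + 2623}{848 + \left(-5\right) 6 \sqrt{5 + 4}} = - \frac{1937}{848 - 30 \sqrt{9}} = - \frac{1937}{848 - 90} = - \frac{1937}{758}$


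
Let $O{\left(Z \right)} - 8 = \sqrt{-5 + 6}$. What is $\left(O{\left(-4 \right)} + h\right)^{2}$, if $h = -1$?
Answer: $64$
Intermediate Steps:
$O{\left(Z \right)} = 9$ ($O{\left(Z \right)} = 8 + \sqrt{-5 + 6} = 8 + \sqrt{1} = 8 + 1 = 9$)
$\left(O{\left(-4 \right)} + h\right)^{2} = \left(9 - 1\right)^{2} = 8^{2} = 64$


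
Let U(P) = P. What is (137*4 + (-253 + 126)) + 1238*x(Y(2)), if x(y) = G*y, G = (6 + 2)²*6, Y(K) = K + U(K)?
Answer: 1901989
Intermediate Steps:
Y(K) = 2*K (Y(K) = K + K = 2*K)
G = 384 (G = 8²*6 = 64*6 = 384)
x(y) = 384*y
(137*4 + (-253 + 126)) + 1238*x(Y(2)) = (137*4 + (-253 + 126)) + 1238*(384*(2*2)) = (548 - 127) + 1238*(384*4) = 421 + 1238*1536 = 421 + 1901568 = 1901989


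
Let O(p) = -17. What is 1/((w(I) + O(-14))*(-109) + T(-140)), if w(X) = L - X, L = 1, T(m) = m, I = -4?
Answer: 1/1168 ≈ 0.00085616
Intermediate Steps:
w(X) = 1 - X
1/((w(I) + O(-14))*(-109) + T(-140)) = 1/(((1 - 1*(-4)) - 17)*(-109) - 140) = 1/(((1 + 4) - 17)*(-109) - 140) = 1/((5 - 17)*(-109) - 140) = 1/(-12*(-109) - 140) = 1/(1308 - 140) = 1/1168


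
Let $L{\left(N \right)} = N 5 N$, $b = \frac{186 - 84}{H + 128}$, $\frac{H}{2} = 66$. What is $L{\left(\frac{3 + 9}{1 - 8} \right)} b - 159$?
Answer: $- \frac{97611}{637} \approx -153.24$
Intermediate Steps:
$H = 132$ ($H = 2 \cdot 66 = 132$)
$b = \frac{51}{130}$ ($b = \frac{186 - 84}{132 + 128} = \frac{102}{260} = 102 \cdot \frac{1}{260} = \frac{51}{130} \approx 0.39231$)
$L{\left(N \right)} = 5 N^{2}$ ($L{\left(N \right)} = 5 N N = 5 N^{2}$)
$L{\left(\frac{3 + 9}{1 - 8} \right)} b - 159 = 5 \left(\frac{3 + 9}{1 - 8}\right)^{2} \cdot \frac{51}{130} - 159 = 5 \left(\frac{12}{-7}\right)^{2} \cdot \frac{51}{130} - 159 = 5 \left(12 \left(- \frac{1}{7}\right)\right)^{2} \cdot \frac{51}{130} - 159 = 5 \left(- \frac{12}{7}\right)^{2} \cdot \frac{51}{130} - 159 = 5 \cdot \frac{144}{49} \cdot \frac{51}{130} - 159 = \frac{720}{49} \cdot \frac{51}{130} - 159 = \frac{3672}{637} - 159 = - \frac{97611}{637}$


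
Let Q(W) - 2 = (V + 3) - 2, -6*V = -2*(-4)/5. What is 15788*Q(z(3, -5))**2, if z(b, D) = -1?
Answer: 26539628/225 ≈ 1.1795e+5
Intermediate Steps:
V = -4/15 (V = -(-2*(-4))/(6*5) = -4/(3*5) = -1/6*8/5 = -4/15 ≈ -0.26667)
Q(W) = 41/15 (Q(W) = 2 + ((-4/15 + 3) - 2) = 2 + (41/15 - 2) = 2 + 11/15 = 41/15)
15788*Q(z(3, -5))**2 = 15788*(41/15)**2 = 15788*(1681/225) = 26539628/225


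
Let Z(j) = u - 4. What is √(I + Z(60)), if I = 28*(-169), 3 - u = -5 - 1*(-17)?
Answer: I*√4745 ≈ 68.884*I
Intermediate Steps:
u = -9 (u = 3 - (-5 - 1*(-17)) = 3 - (-5 + 17) = 3 - 1*12 = 3 - 12 = -9)
Z(j) = -13 (Z(j) = -9 - 4 = -13)
I = -4732
√(I + Z(60)) = √(-4732 - 13) = √(-4745) = I*√4745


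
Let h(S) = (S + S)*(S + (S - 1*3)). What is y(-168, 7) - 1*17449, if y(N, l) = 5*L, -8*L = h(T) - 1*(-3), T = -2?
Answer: -139747/8 ≈ -17468.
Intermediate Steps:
h(S) = 2*S*(-3 + 2*S) (h(S) = (2*S)*(S + (S - 3)) = (2*S)*(S + (-3 + S)) = (2*S)*(-3 + 2*S) = 2*S*(-3 + 2*S))
L = -31/8 (L = -(2*(-2)*(-3 + 2*(-2)) - 1*(-3))/8 = -(2*(-2)*(-3 - 4) + 3)/8 = -(2*(-2)*(-7) + 3)/8 = -(28 + 3)/8 = -⅛*31 = -31/8 ≈ -3.8750)
y(N, l) = -155/8 (y(N, l) = 5*(-31/8) = -155/8)
y(-168, 7) - 1*17449 = -155/8 - 1*17449 = -155/8 - 17449 = -139747/8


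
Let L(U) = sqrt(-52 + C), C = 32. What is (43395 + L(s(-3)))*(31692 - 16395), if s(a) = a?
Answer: 663813315 + 30594*I*sqrt(5) ≈ 6.6381e+8 + 68410.0*I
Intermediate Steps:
L(U) = 2*I*sqrt(5) (L(U) = sqrt(-52 + 32) = sqrt(-20) = 2*I*sqrt(5))
(43395 + L(s(-3)))*(31692 - 16395) = (43395 + 2*I*sqrt(5))*(31692 - 16395) = (43395 + 2*I*sqrt(5))*15297 = 663813315 + 30594*I*sqrt(5)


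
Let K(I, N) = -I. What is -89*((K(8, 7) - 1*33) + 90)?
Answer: -4361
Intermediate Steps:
-89*((K(8, 7) - 1*33) + 90) = -89*((-1*8 - 1*33) + 90) = -89*((-8 - 33) + 90) = -89*(-41 + 90) = -89*49 = -4361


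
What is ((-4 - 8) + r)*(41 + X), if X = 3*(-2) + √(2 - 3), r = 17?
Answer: 175 + 5*I ≈ 175.0 + 5.0*I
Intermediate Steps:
X = -6 + I (X = -6 + √(-1) = -6 + I ≈ -6.0 + 1.0*I)
((-4 - 8) + r)*(41 + X) = ((-4 - 8) + 17)*(41 + (-6 + I)) = (-12 + 17)*(35 + I) = 5*(35 + I) = 175 + 5*I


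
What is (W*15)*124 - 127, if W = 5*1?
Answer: 9173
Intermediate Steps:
W = 5
(W*15)*124 - 127 = (5*15)*124 - 127 = 75*124 - 127 = 9300 - 127 = 9173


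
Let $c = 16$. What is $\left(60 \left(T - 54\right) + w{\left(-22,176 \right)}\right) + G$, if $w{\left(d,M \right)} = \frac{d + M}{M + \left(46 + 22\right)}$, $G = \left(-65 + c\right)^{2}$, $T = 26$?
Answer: $\frac{88039}{122} \approx 721.63$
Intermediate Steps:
$G = 2401$ ($G = \left(-65 + 16\right)^{2} = \left(-49\right)^{2} = 2401$)
$w{\left(d,M \right)} = \frac{M + d}{68 + M}$ ($w{\left(d,M \right)} = \frac{M + d}{M + 68} = \frac{M + d}{68 + M}$)
$\left(60 \left(T - 54\right) + w{\left(-22,176 \right)}\right) + G = \left(60 \left(26 - 54\right) + \frac{176 - 22}{68 + 176}\right) + 2401 = \left(60 \left(-28\right) + \frac{1}{244} \cdot 154\right) + 2401 = \left(-1680 + \frac{1}{244} \cdot 154\right) + 2401 = \left(-1680 + \frac{77}{122}\right) + 2401 = - \frac{204883}{122} + 2401 = \frac{88039}{122}$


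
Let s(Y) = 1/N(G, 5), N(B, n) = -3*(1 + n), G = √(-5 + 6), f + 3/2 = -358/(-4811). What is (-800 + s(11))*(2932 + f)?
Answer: -135359736929/57732 ≈ -2.3446e+6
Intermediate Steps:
f = -13717/9622 (f = -3/2 - 358/(-4811) = -3/2 - 358*(-1/4811) = -3/2 + 358/4811 = -13717/9622 ≈ -1.4256)
G = 1 (G = √1 = 1)
N(B, n) = -3 - 3*n
s(Y) = -1/18 (s(Y) = 1/(-3 - 3*5) = 1/(-3 - 15) = 1/(-18) = -1/18)
(-800 + s(11))*(2932 + f) = (-800 - 1/18)*(2932 - 13717/9622) = -14401/18*28197987/9622 = -135359736929/57732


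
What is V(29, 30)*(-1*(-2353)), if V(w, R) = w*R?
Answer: 2047110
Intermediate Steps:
V(w, R) = R*w
V(29, 30)*(-1*(-2353)) = (30*29)*(-1*(-2353)) = 870*2353 = 2047110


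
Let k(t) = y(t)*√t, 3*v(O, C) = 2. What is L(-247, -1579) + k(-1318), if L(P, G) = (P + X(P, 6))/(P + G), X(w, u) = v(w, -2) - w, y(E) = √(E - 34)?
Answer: -1/2739 - 52*√659 ≈ -1334.9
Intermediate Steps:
y(E) = √(-34 + E)
v(O, C) = ⅔ (v(O, C) = (⅓)*2 = ⅔)
X(w, u) = ⅔ - w
k(t) = √t*√(-34 + t) (k(t) = √(-34 + t)*√t = √t*√(-34 + t))
L(P, G) = 2/(3*(G + P)) (L(P, G) = (P + (⅔ - P))/(P + G) = 2/(3*(G + P)))
L(-247, -1579) + k(-1318) = 2/(3*(-1579 - 247)) + √(-1318)*√(-34 - 1318) = (⅔)/(-1826) + (I*√1318)*√(-1352) = (⅔)*(-1/1826) + (I*√1318)*(26*I*√2) = -1/2739 - 52*√659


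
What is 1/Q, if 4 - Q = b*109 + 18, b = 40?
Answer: -1/4374 ≈ -0.00022862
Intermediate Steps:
Q = -4374 (Q = 4 - (40*109 + 18) = 4 - (4360 + 18) = 4 - 1*4378 = 4 - 4378 = -4374)
1/Q = 1/(-4374) = -1/4374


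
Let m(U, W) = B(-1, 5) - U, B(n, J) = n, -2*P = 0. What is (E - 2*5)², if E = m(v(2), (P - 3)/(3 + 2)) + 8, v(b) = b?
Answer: 25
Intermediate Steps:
P = 0 (P = -½*0 = 0)
m(U, W) = -1 - U
E = 5 (E = (-1 - 1*2) + 8 = (-1 - 2) + 8 = -3 + 8 = 5)
(E - 2*5)² = (5 - 2*5)² = (5 - 10)² = (-5)² = 25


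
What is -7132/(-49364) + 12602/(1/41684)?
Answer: 6482749120671/12341 ≈ 5.2530e+8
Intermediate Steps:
-7132/(-49364) + 12602/(1/41684) = -7132*(-1/49364) + 12602/(1/41684) = 1783/12341 + 12602*41684 = 1783/12341 + 525301768 = 6482749120671/12341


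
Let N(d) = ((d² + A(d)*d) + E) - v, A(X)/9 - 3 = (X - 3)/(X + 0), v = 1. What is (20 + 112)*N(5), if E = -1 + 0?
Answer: 23232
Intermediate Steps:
A(X) = 27 + 9*(-3 + X)/X (A(X) = 27 + 9*((X - 3)/(X + 0)) = 27 + 9*((-3 + X)/X) = 27 + 9*(-3 + X)/X)
E = -1
N(d) = -2 + d² + d*(36 - 27/d) (N(d) = ((d² + (36 - 27/d)*d) - 1) - 1*1 = ((d² + d*(36 - 27/d)) - 1) - 1 = (-1 + d² + d*(36 - 27/d)) - 1 = -2 + d² + d*(36 - 27/d))
(20 + 112)*N(5) = (20 + 112)*(-29 + 5² + 36*5) = 132*(-29 + 25 + 180) = 132*176 = 23232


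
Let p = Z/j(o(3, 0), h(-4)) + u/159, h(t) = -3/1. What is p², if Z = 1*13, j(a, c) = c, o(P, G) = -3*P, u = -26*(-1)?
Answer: 48841/2809 ≈ 17.387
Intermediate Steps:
u = 26
h(t) = -3 (h(t) = -3*1 = -3)
Z = 13
p = -221/53 (p = 13/(-3) + 26/159 = 13*(-⅓) + 26*(1/159) = -13/3 + 26/159 = -221/53 ≈ -4.1698)
p² = (-221/53)² = 48841/2809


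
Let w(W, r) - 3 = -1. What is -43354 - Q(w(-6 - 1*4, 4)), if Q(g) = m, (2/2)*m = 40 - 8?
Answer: -43386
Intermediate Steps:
w(W, r) = 2 (w(W, r) = 3 - 1 = 2)
m = 32 (m = 40 - 8 = 32)
Q(g) = 32
-43354 - Q(w(-6 - 1*4, 4)) = -43354 - 1*32 = -43354 - 32 = -43386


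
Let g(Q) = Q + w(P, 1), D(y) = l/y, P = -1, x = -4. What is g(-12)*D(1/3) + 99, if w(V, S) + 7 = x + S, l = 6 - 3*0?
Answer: -297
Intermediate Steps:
l = 6 (l = 6 + 0 = 6)
w(V, S) = -11 + S (w(V, S) = -7 + (-4 + S) = -11 + S)
D(y) = 6/y
g(Q) = -10 + Q (g(Q) = Q + (-11 + 1) = Q - 10 = -10 + Q)
g(-12)*D(1/3) + 99 = (-10 - 12)*(6/(1/3)) + 99 = -132/⅓ + 99 = -132*3 + 99 = -22*18 + 99 = -396 + 99 = -297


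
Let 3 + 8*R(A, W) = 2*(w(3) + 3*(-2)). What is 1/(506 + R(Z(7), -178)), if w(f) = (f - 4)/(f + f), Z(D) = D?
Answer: 12/6049 ≈ 0.0019838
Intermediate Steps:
w(f) = (-4 + f)/(2*f) (w(f) = (-4 + f)/((2*f)) = (-4 + f)*(1/(2*f)) = (-4 + f)/(2*f))
R(A, W) = -23/12 (R(A, W) = -3/8 + (2*((1/2)*(-4 + 3)/3 + 3*(-2)))/8 = -3/8 + (2*((1/2)*(1/3)*(-1) - 6))/8 = -3/8 + (2*(-1/6 - 6))/8 = -3/8 + (2*(-37/6))/8 = -3/8 + (1/8)*(-37/3) = -3/8 - 37/24 = -23/12)
1/(506 + R(Z(7), -178)) = 1/(506 - 23/12) = 1/(6049/12) = 12/6049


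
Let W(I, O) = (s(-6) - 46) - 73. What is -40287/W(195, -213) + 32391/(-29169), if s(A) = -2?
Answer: 130134688/392161 ≈ 331.84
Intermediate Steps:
W(I, O) = -121 (W(I, O) = (-2 - 46) - 73 = -48 - 73 = -121)
-40287/W(195, -213) + 32391/(-29169) = -40287/(-121) + 32391/(-29169) = -40287*(-1/121) + 32391*(-1/29169) = 40287/121 - 3599/3241 = 130134688/392161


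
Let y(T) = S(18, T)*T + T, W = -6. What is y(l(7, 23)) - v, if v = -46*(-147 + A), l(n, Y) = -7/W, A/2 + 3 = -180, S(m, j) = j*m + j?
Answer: -848555/36 ≈ -23571.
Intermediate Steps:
S(m, j) = j + j*m
A = -366 (A = -6 + 2*(-180) = -6 - 360 = -366)
l(n, Y) = 7/6 (l(n, Y) = -7/(-6) = -7*(-1/6) = 7/6)
y(T) = T + 19*T**2 (y(T) = (T*(1 + 18))*T + T = (T*19)*T + T = (19*T)*T + T = 19*T**2 + T = T + 19*T**2)
v = 23598 (v = -46*(-147 - 366) = -46*(-513) = 23598)
y(l(7, 23)) - v = 7*(1 + 19*(7/6))/6 - 1*23598 = 7*(1 + 133/6)/6 - 23598 = (7/6)*(139/6) - 23598 = 973/36 - 23598 = -848555/36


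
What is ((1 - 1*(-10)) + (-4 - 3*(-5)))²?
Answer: 484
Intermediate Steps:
((1 - 1*(-10)) + (-4 - 3*(-5)))² = ((1 + 10) + (-4 + 15))² = (11 + 11)² = 22² = 484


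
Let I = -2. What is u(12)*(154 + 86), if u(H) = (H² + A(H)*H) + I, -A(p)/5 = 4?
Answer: -23520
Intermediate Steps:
A(p) = -20 (A(p) = -5*4 = -20)
u(H) = -2 + H² - 20*H (u(H) = (H² - 20*H) - 2 = -2 + H² - 20*H)
u(12)*(154 + 86) = (-2 + 12² - 20*12)*(154 + 86) = (-2 + 144 - 240)*240 = -98*240 = -23520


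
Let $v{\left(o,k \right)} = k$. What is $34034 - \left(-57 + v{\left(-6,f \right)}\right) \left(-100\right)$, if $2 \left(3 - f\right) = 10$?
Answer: $28134$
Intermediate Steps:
$f = -2$ ($f = 3 - 5 = -2$)
$34034 - \left(-57 + v{\left(-6,f \right)}\right) \left(-100\right) = 34034 - \left(-57 - 2\right) \left(-100\right) = 34034 - \left(-59\right) \left(-100\right) = 34034 - 5900 = 28134$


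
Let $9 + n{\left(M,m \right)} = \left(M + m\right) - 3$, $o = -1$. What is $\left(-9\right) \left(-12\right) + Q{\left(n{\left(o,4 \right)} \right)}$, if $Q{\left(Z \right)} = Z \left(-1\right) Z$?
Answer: $27$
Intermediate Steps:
$n{\left(M,m \right)} = -12 + M + m$ ($n{\left(M,m \right)} = -9 - \left(3 - M - m\right) = -9 + \left(-3 + M + m\right) = -12 + M + m$)
$Q{\left(Z \right)} = - Z^{2}$ ($Q{\left(Z \right)} = - Z Z = - Z^{2}$)
$\left(-9\right) \left(-12\right) + Q{\left(n{\left(o,4 \right)} \right)} = \left(-9\right) \left(-12\right) - \left(-12 - 1 + 4\right)^{2} = 108 - \left(-9\right)^{2} = 108 - 81 = 27$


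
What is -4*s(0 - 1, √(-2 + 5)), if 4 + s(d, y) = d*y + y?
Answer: 16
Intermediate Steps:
s(d, y) = -4 + y + d*y (s(d, y) = -4 + (d*y + y) = -4 + (y + d*y) = -4 + y + d*y)
-4*s(0 - 1, √(-2 + 5)) = -4*(-4 + √(-2 + 5) + (0 - 1)*√(-2 + 5)) = -4*(-4 + √3 - √3) = -4*(-4) = 16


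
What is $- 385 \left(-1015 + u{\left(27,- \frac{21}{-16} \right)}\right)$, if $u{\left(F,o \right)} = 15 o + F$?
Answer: $\frac{5964805}{16} \approx 3.728 \cdot 10^{5}$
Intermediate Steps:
$u{\left(F,o \right)} = F + 15 o$
$- 385 \left(-1015 + u{\left(27,- \frac{21}{-16} \right)}\right) = - 385 \left(-1015 + \left(27 + 15 \left(- \frac{21}{-16}\right)\right)\right) = - 385 \left(-1015 + \left(27 + 15 \left(\left(-21\right) \left(- \frac{1}{16}\right)\right)\right)\right) = - 385 \left(-1015 + \left(27 + 15 \cdot \frac{21}{16}\right)\right) = - 385 \left(-1015 + \left(27 + \frac{315}{16}\right)\right) = - 385 \left(-1015 + \frac{747}{16}\right) = \left(-385\right) \left(- \frac{15493}{16}\right) = \frac{5964805}{16}$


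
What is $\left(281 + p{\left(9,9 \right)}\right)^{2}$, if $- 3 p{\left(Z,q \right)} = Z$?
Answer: $77284$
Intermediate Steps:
$p{\left(Z,q \right)} = - \frac{Z}{3}$
$\left(281 + p{\left(9,9 \right)}\right)^{2} = \left(281 - 3\right)^{2} = 278^{2} = 77284$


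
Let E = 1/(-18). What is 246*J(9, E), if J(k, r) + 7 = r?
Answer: -5207/3 ≈ -1735.7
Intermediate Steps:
E = -1/18 ≈ -0.055556
J(k, r) = -7 + r
246*J(9, E) = 246*(-7 - 1/18) = 246*(-127/18) = -5207/3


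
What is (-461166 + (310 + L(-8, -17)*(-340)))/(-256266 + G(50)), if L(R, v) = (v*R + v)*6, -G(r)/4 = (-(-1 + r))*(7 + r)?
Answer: 351808/122547 ≈ 2.8708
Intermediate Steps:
G(r) = -4*(1 - r)*(7 + r) (G(r) = -4*(-(-1 + r))*(7 + r) = -4*(1 - r)*(7 + r))
L(R, v) = 6*v + 6*R*v (L(R, v) = (R*v + v)*6 = (v + R*v)*6 = 6*v + 6*R*v)
(-461166 + (310 + L(-8, -17)*(-340)))/(-256266 + G(50)) = (-461166 + (310 + (6*(-17)*(1 - 8))*(-340)))/(-256266 + (-28 + 4*50**2 + 24*50)) = (-461166 + (310 + (6*(-17)*(-7))*(-340)))/(-256266 + (-28 + 4*2500 + 1200)) = (-461166 + (310 + 714*(-340)))/(-256266 + (-28 + 10000 + 1200)) = (-461166 + (310 - 242760))/(-256266 + 11172) = (-461166 - 242450)/(-245094) = -703616*(-1/245094) = 351808/122547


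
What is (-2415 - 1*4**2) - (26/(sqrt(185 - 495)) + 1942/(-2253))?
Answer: -5475101/2253 + 13*I*sqrt(310)/155 ≈ -2430.1 + 1.4767*I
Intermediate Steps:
(-2415 - 1*4**2) - (26/(sqrt(185 - 495)) + 1942/(-2253)) = (-2415 - 1*16) - (26/(sqrt(-310)) + 1942*(-1/2253)) = (-2415 - 16) - (26/((I*sqrt(310))) - 1942/2253) = -2431 - (26*(-I*sqrt(310)/310) - 1942/2253) = -2431 - (-13*I*sqrt(310)/155 - 1942/2253) = -2431 - (-1942/2253 - 13*I*sqrt(310)/155) = -2431 + (1942/2253 + 13*I*sqrt(310)/155) = -5475101/2253 + 13*I*sqrt(310)/155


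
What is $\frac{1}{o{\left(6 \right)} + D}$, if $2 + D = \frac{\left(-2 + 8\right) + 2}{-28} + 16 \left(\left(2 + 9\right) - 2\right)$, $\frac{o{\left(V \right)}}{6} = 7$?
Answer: $\frac{7}{1286} \approx 0.0054432$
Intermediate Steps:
$o{\left(V \right)} = 42$ ($o{\left(V \right)} = 6 \cdot 7 = 42$)
$D = \frac{992}{7}$ ($D = -2 + \left(\frac{\left(-2 + 8\right) + 2}{-28} + 16 \left(\left(2 + 9\right) - 2\right)\right) = -2 + \left(\left(6 + 2\right) \left(- \frac{1}{28}\right) + 16 \left(11 - 2\right)\right) = -2 + \left(8 \left(- \frac{1}{28}\right) + 16 \cdot 9\right) = -2 + \left(- \frac{2}{7} + 144\right) = -2 + \frac{1006}{7} = \frac{992}{7} \approx 141.71$)
$\frac{1}{o{\left(6 \right)} + D} = \frac{1}{42 + \frac{992}{7}} = \frac{1}{\frac{1286}{7}} = \frac{7}{1286}$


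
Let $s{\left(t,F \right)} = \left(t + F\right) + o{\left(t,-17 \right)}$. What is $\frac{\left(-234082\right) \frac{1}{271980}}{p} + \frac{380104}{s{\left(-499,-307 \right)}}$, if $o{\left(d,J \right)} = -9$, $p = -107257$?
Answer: $- \frac{1108830203894461}{2377498347090} \approx -466.39$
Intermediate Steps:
$s{\left(t,F \right)} = -9 + F + t$ ($s{\left(t,F \right)} = \left(t + F\right) - 9 = \left(F + t\right) - 9 = -9 + F + t$)
$\frac{\left(-234082\right) \frac{1}{271980}}{p} + \frac{380104}{s{\left(-499,-307 \right)}} = \frac{\left(-234082\right) \frac{1}{271980}}{-107257} + \frac{380104}{-9 - 307 - 499} = \left(-234082\right) \frac{1}{271980} \left(- \frac{1}{107257}\right) + \frac{380104}{-815} = \left(- \frac{117041}{135990}\right) \left(- \frac{1}{107257}\right) + 380104 \left(- \frac{1}{815}\right) = \frac{117041}{14585879430} - \frac{380104}{815} = - \frac{1108830203894461}{2377498347090}$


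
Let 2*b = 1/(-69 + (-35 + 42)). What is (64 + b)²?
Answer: 62964225/15376 ≈ 4095.0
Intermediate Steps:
b = -1/124 (b = 1/(2*(-69 + (-35 + 42))) = 1/(2*(-69 + 7)) = (½)/(-62) = (½)*(-1/62) = -1/124 ≈ -0.0080645)
(64 + b)² = (64 - 1/124)² = (7935/124)² = 62964225/15376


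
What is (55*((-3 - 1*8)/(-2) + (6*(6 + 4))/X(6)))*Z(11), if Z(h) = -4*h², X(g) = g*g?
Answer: -572330/3 ≈ -1.9078e+5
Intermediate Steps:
X(g) = g²
(55*((-3 - 1*8)/(-2) + (6*(6 + 4))/X(6)))*Z(11) = (55*((-3 - 1*8)/(-2) + (6*(6 + 4))/(6²)))*(-4*11²) = (55*((-3 - 8)*(-½) + (6*10)/36))*(-4*121) = (55*(-11*(-½) + 60*(1/36)))*(-484) = (55*(11/2 + 5/3))*(-484) = (55*(43/6))*(-484) = (2365/6)*(-484) = -572330/3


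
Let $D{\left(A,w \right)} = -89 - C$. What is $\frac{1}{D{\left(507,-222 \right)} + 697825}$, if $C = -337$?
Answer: $\frac{1}{698073} \approx 1.4325 \cdot 10^{-6}$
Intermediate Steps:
$D{\left(A,w \right)} = 248$ ($D{\left(A,w \right)} = -89 - -337 = -89 + 337 = 248$)
$\frac{1}{D{\left(507,-222 \right)} + 697825} = \frac{1}{248 + 697825} = \frac{1}{698073}$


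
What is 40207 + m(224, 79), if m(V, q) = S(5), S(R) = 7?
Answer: 40214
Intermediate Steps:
m(V, q) = 7
40207 + m(224, 79) = 40207 + 7 = 40214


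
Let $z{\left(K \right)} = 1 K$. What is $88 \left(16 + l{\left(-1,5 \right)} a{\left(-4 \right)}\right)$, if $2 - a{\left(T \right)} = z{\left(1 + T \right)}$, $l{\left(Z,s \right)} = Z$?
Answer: $968$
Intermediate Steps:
$z{\left(K \right)} = K$
$a{\left(T \right)} = 1 - T$ ($a{\left(T \right)} = 2 - \left(1 + T\right) = 1 - T$)
$88 \left(16 + l{\left(-1,5 \right)} a{\left(-4 \right)}\right) = 88 \left(16 - \left(1 - -4\right)\right) = 88 \left(16 - \left(1 + 4\right)\right) = 88 \left(16 - 5\right) = 88 \cdot 11 = 968$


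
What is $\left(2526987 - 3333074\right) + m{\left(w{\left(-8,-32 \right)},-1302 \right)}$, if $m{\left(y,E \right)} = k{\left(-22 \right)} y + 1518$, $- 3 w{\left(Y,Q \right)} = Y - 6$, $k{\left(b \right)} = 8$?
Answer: $- \frac{2413595}{3} \approx -8.0453 \cdot 10^{5}$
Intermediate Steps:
$w{\left(Y,Q \right)} = 2 - \frac{Y}{3}$ ($w{\left(Y,Q \right)} = - \frac{Y - 6}{3} = - \frac{-6 + Y}{3} = 2 - \frac{Y}{3}$)
$m{\left(y,E \right)} = 1518 + 8 y$ ($m{\left(y,E \right)} = 8 y + 1518 = 1518 + 8 y$)
$\left(2526987 - 3333074\right) + m{\left(w{\left(-8,-32 \right)},-1302 \right)} = \left(2526987 - 3333074\right) + \left(1518 + 8 \left(2 - - \frac{8}{3}\right)\right) = -806087 + \left(1518 + 8 \left(2 + \frac{8}{3}\right)\right) = -806087 + \left(1518 + 8 \cdot \frac{14}{3}\right) = -806087 + \left(1518 + \frac{112}{3}\right) = -806087 + \frac{4666}{3} = - \frac{2413595}{3}$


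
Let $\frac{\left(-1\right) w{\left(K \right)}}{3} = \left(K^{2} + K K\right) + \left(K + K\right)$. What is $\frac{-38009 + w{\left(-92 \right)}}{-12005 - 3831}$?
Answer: $\frac{88241}{15836} \approx 5.5722$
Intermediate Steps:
$w{\left(K \right)} = - 6 K - 6 K^{2}$ ($w{\left(K \right)} = - 3 \left(\left(K^{2} + K K\right) + \left(K + K\right)\right) = - 3 \left(\left(K^{2} + K^{2}\right) + 2 K\right) = - 3 \left(2 K^{2} + 2 K\right) = - 3 \left(2 K + 2 K^{2}\right) = - 6 K - 6 K^{2}$)
$\frac{-38009 + w{\left(-92 \right)}}{-12005 - 3831} = \frac{-38009 - - 552 \left(1 - 92\right)}{-12005 - 3831} = \frac{-38009 - \left(-552\right) \left(-91\right)}{-15836} = \left(-38009 - 50232\right) \left(- \frac{1}{15836}\right) = \left(-88241\right) \left(- \frac{1}{15836}\right) = \frac{88241}{15836}$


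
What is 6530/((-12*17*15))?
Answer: -653/306 ≈ -2.1340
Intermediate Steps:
6530/((-12*17*15)) = 6530/((-204*15)) = 6530/(-3060) = 6530*(-1/3060) = -653/306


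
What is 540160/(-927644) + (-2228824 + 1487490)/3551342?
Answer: -325748366477/411797637281 ≈ -0.79104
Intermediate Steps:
540160/(-927644) + (-2228824 + 1487490)/3551342 = 540160*(-1/927644) - 741334*1/3551342 = -135040/231911 - 370667/1775671 = -325748366477/411797637281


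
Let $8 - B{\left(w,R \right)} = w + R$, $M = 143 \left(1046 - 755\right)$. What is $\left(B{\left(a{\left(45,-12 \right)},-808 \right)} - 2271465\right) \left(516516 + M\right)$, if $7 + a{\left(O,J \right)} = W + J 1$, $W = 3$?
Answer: $-1267306125657$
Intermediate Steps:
$a{\left(O,J \right)} = -4 + J$ ($a{\left(O,J \right)} = -7 + \left(3 + J 1\right) = -7 + \left(3 + J\right) = -4 + J$)
$M = 41613$ ($M = 143 \cdot 291 = 41613$)
$B{\left(w,R \right)} = 8 - R - w$ ($B{\left(w,R \right)} = 8 - \left(w + R\right) = 8 - \left(R + w\right) = 8 - R - w$)
$\left(B{\left(a{\left(45,-12 \right)},-808 \right)} - 2271465\right) \left(516516 + M\right) = \left(\left(8 - -808 - \left(-4 - 12\right)\right) - 2271465\right) \left(516516 + 41613\right) = \left(\left(8 + 808 - -16\right) - 2271465\right) 558129 = \left(\left(8 + 808 + 16\right) - 2271465\right) 558129 = \left(832 - 2271465\right) 558129 = \left(-2270633\right) 558129 = -1267306125657$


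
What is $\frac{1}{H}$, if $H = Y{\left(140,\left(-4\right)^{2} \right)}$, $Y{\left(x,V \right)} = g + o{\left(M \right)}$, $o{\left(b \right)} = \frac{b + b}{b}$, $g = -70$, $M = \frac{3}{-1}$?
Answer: $- \frac{1}{68} \approx -0.014706$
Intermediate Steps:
$M = -3$ ($M = 3 \left(-1\right) = -3$)
$o{\left(b \right)} = 2$ ($o{\left(b \right)} = \frac{2 b}{b} = 2$)
$Y{\left(x,V \right)} = -68$ ($Y{\left(x,V \right)} = -70 + 2 = -68$)
$H = -68$
$\frac{1}{H} = \frac{1}{-68} = - \frac{1}{68}$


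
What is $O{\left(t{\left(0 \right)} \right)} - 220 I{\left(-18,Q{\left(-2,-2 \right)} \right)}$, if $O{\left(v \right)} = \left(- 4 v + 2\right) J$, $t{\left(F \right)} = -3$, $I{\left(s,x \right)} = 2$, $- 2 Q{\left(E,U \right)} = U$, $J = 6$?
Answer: $-356$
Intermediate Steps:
$Q{\left(E,U \right)} = - \frac{U}{2}$
$O{\left(v \right)} = 12 - 24 v$ ($O{\left(v \right)} = \left(- 4 v + 2\right) 6 = \left(2 - 4 v\right) 6 = 12 - 24 v$)
$O{\left(t{\left(0 \right)} \right)} - 220 I{\left(-18,Q{\left(-2,-2 \right)} \right)} = \left(12 - -72\right) - 440 = \left(12 + 72\right) - 440 = 84 - 440 = -356$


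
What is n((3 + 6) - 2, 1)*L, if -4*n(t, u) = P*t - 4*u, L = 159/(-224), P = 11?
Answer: 11607/896 ≈ 12.954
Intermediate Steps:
L = -159/224 (L = 159*(-1/224) = -159/224 ≈ -0.70982)
n(t, u) = u - 11*t/4 (n(t, u) = -(11*t - 4*u)/4 = -(-4*u + 11*t)/4 = u - 11*t/4)
n((3 + 6) - 2, 1)*L = (1 - 11*((3 + 6) - 2)/4)*(-159/224) = (1 - 11*(9 - 2)/4)*(-159/224) = (1 - 11/4*7)*(-159/224) = (1 - 77/4)*(-159/224) = -73/4*(-159/224) = 11607/896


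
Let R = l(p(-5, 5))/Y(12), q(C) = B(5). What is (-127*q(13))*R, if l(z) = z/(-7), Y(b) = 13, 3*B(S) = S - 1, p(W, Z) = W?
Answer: -2540/273 ≈ -9.3040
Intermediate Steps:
B(S) = -⅓ + S/3 (B(S) = (S - 1)/3 = (-1 + S)/3 = -⅓ + S/3)
q(C) = 4/3 (q(C) = -⅓ + (⅓)*5 = -⅓ + 5/3 = 4/3)
l(z) = -z/7 (l(z) = z*(-⅐) = -z/7)
R = 5/91 (R = -⅐*(-5)/13 = (5/7)*(1/13) = 5/91 ≈ 0.054945)
(-127*q(13))*R = -127*4/3*(5/91) = -508/3*5/91 = -2540/273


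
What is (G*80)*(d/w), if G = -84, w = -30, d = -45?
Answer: -10080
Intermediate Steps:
(G*80)*(d/w) = (-84*80)*(-45/(-30)) = -(-302400)*(-1)/30 = -6720*3/2 = -10080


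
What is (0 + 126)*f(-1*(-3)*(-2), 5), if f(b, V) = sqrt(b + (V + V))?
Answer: 252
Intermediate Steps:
f(b, V) = sqrt(b + 2*V)
(0 + 126)*f(-1*(-3)*(-2), 5) = (0 + 126)*sqrt(-1*(-3)*(-2) + 2*5) = 126*sqrt(3*(-2) + 10) = 126*sqrt(-6 + 10) = 126*sqrt(4) = 126*2 = 252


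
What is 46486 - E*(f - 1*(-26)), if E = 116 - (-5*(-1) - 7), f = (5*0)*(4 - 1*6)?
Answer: 43418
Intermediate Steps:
f = 0 (f = 0*(4 - 6) = 0*(-2) = 0)
E = 118 (E = 116 - (5 - 7) = 116 - 1*(-2) = 116 + 2 = 118)
46486 - E*(f - 1*(-26)) = 46486 - 118*(0 - 1*(-26)) = 46486 - 118*(0 + 26) = 46486 - 118*26 = 46486 - 1*3068 = 46486 - 3068 = 43418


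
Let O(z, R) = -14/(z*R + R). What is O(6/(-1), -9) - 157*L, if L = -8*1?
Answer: 56506/45 ≈ 1255.7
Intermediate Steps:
O(z, R) = -14/(R + R*z) (O(z, R) = -14/(R*z + R) = -14/(R + R*z))
L = -8
O(6/(-1), -9) - 157*L = -14/(-9*(1 + 6/(-1))) - 157*(-8) = -14*(-⅑)/(1 + 6*(-1)) + 1256 = -14*(-⅑)/(1 - 6) + 1256 = -14*(-⅑)/(-5) + 1256 = -14*(-⅑)*(-⅕) + 1256 = -14/45 + 1256 = 56506/45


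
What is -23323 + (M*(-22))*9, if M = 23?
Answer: -27877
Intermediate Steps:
-23323 + (M*(-22))*9 = -23323 + (23*(-22))*9 = -23323 - 506*9 = -23323 - 4554 = -27877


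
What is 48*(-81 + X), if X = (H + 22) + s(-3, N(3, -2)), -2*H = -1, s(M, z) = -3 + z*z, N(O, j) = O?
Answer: -2520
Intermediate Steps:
s(M, z) = -3 + z**2
H = 1/2 (H = -1/2*(-1) = 1/2 ≈ 0.50000)
X = 57/2 (X = (1/2 + 22) + (-3 + 3**2) = 45/2 + (-3 + 9) = 45/2 + 6 = 57/2 ≈ 28.500)
48*(-81 + X) = 48*(-81 + 57/2) = 48*(-105/2) = -2520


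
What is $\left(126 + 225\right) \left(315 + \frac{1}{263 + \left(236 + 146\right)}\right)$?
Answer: $\frac{23771592}{215} \approx 1.1057 \cdot 10^{5}$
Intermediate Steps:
$\left(126 + 225\right) \left(315 + \frac{1}{263 + \left(236 + 146\right)}\right) = 351 \left(315 + \frac{1}{263 + 382}\right) = 351 \left(315 + \frac{1}{645}\right) = 351 \cdot \frac{203176}{645} = \frac{23771592}{215}$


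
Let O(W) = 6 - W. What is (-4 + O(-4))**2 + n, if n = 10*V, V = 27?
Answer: 306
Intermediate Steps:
n = 270 (n = 10*27 = 270)
(-4 + O(-4))**2 + n = (-4 + (6 - 1*(-4)))**2 + 270 = (-4 + (6 + 4))**2 + 270 = (-4 + 10)**2 + 270 = 6**2 + 270 = 36 + 270 = 306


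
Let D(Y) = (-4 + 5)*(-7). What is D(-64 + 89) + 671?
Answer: 664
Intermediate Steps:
D(Y) = -7 (D(Y) = 1*(-7) = -7)
D(-64 + 89) + 671 = -7 + 671 = 664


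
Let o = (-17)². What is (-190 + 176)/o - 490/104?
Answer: -71533/15028 ≈ -4.7600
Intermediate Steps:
o = 289
(-190 + 176)/o - 490/104 = (-190 + 176)/289 - 490/104 = -14*1/289 - 490*1/104 = -14/289 - 245/52 = -71533/15028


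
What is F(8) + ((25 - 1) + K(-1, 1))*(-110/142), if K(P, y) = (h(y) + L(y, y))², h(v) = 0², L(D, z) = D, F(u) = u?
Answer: -807/71 ≈ -11.366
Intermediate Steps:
h(v) = 0
K(P, y) = y² (K(P, y) = (0 + y)² = y²)
F(8) + ((25 - 1) + K(-1, 1))*(-110/142) = 8 + ((25 - 1) + 1²)*(-110/142) = 8 + (24 + 1)*(-110*1/142) = 8 + 25*(-55/71) = 8 - 1375/71 = -807/71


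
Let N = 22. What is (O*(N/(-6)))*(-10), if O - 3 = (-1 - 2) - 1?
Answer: -110/3 ≈ -36.667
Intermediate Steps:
O = -1 (O = 3 + ((-1 - 2) - 1) = 3 + (-3 - 1) = 3 - 4 = -1)
(O*(N/(-6)))*(-10) = -22/(-6)*(-10) = -22*(-1)/6*(-10) = -1*(-11/3)*(-10) = (11/3)*(-10) = -110/3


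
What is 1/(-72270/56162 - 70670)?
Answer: -28081/1984520405 ≈ -1.4150e-5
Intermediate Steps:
1/(-72270/56162 - 70670) = 1/(-72270*1/56162 - 70670) = 1/(-36135/28081 - 70670) = 1/(-1984520405/28081) = -28081/1984520405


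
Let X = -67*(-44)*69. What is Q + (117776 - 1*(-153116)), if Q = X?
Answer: 474304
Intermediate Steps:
X = 203412 (X = 2948*69 = 203412)
Q = 203412
Q + (117776 - 1*(-153116)) = 203412 + (117776 - 1*(-153116)) = 203412 + (117776 + 153116) = 203412 + 270892 = 474304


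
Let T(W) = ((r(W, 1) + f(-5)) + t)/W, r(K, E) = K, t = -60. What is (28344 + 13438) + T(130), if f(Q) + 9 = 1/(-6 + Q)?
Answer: 5974893/143 ≈ 41782.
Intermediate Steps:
f(Q) = -9 + 1/(-6 + Q)
T(W) = (-760/11 + W)/W (T(W) = ((W + (55 - 9*(-5))/(-6 - 5)) - 60)/W = ((W + (55 + 45)/(-11)) - 60)/W = ((W - 1/11*100) - 60)/W = ((W - 100/11) - 60)/W = ((-100/11 + W) - 60)/W = (-760/11 + W)/W)
(28344 + 13438) + T(130) = (28344 + 13438) + (-760/11 + 130)/130 = 41782 + (1/130)*(670/11) = 41782 + 67/143 = 5974893/143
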